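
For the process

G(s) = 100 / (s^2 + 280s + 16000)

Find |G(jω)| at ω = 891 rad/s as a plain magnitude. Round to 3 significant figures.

0.000122

Substitute s = j891:
Numerator: 100 = 100 + j0
Denominator: (j891)^2 + 280(j891) + 16000 = -777881 + j249480
|N| = √(100² + 0²) ≈ 100, ∠N ≈ 0.00°
|D| = √(777881² + 249480²) ≈ 8.1691e+05, ∠D ≈ 162.22°
|G| = 100 / 8.1691e+05 ≈ 0.00012241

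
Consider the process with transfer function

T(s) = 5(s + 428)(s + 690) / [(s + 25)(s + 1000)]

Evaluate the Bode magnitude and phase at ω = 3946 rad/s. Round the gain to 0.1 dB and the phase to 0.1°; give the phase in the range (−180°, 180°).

At s = jω = j3946:
zero (s+428): 428 + j3946 → |·| = √(428²+3946²) = √15754100 ≈ 3969.1, ∠ = arctan(3946/428) ≈ 83.81°
zero (s+690): 690 + j3946 → |·| = √(690²+3946²) = √16047016 ≈ 4005.9, ∠ = arctan(3946/690) ≈ 80.08°
pole (s+25): 25 + j3946 → |·| = √(25²+3946²) = √15571541 ≈ 3946.1, ∠ = arctan(3946/25) ≈ 89.64°
pole (s+1000): 1000 + j3946 → |·| = √(1000²+3946²) = √16570916 ≈ 4070.7, ∠ = arctan(3946/1000) ≈ 75.78°
|T| = 5 · 1.59e+07 / 1.6063e+07 ≈ 4.9493
Gain = 20 log₁₀(4.9493) ≈ 13.89 dB
∠T = 163.89° − 165.42° = -1.53°

13.9 dB, -1.5°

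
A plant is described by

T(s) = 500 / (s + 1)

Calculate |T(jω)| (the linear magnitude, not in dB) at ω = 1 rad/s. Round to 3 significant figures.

At s = jω = j1:
pole (s+1): 1 + j1 → |·| = √(1²+1²) = √2 ≈ 1.4142, ∠ = arctan(1/1) ≈ 45.00°
|T| = 500 / 1.4142 ≈ 353.56

354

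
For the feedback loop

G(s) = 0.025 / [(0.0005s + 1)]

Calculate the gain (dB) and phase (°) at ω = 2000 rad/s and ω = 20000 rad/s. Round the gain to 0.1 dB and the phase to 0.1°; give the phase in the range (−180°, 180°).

ω = 2000: -35.1 dB, -45.0°; ω = 20000: -52.1 dB, -84.3°

At ω = 2000 rad/s:
pole (1 + j2000·0.0005) = 1 + j1 → |·| ≈ 1.4142, ∠ ≈ 45.00°
|G| = 0.025 · 1 / (1.4142) ≈ 0.017678
Gain = 20 log₁₀(0.017678) ≈ -35.05 dB
∠G = (0°) − (45.00°) = -45.00°

At ω = 20000 rad/s:
pole (1 + j20000·0.0005) = 1 + j10 → |·| ≈ 10.05, ∠ ≈ 84.29°
|G| = 0.025 · 1 / (10.05) ≈ 0.0024876
Gain = 20 log₁₀(0.0024876) ≈ -52.08 dB
∠G = (0°) − (84.29°) = -84.29°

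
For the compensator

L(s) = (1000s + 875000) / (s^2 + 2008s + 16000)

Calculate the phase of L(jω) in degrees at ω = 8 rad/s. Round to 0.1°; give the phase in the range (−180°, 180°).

Substitute s = j8:
Numerator: 1000(j8) + 875000 = 875000 + j8000
Denominator: (j8)^2 + 2008(j8) + 16000 = 15936 + j16064
|N| = √(875000² + 8000²) ≈ 8.7504e+05, ∠N ≈ 0.52°
|D| = √(15936² + 16064²) ≈ 22628, ∠D ≈ 45.23°
∠L = 0.52° − 45.23° = -44.71°

-44.7°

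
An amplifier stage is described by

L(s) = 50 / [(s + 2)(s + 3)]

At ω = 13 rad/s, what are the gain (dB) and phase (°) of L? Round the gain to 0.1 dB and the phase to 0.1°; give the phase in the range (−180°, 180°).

-10.9 dB, -158.3°

At s = jω = j13:
pole (s+2): 2 + j13 → |·| = √(2²+13²) = √173 ≈ 13.153, ∠ = arctan(13/2) ≈ 81.25°
pole (s+3): 3 + j13 → |·| = √(3²+13²) = √178 ≈ 13.342, ∠ = arctan(13/3) ≈ 77.01°
|L| = 50 / 175.49 ≈ 0.28492
Gain = 20 log₁₀(0.28492) ≈ -10.91 dB
∠L = 0.00° − 158.26° = -158.26°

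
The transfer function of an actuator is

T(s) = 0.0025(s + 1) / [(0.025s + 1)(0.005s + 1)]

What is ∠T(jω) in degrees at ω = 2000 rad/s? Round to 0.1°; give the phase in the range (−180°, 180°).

-83.2°

At ω = 2000 rad/s:
zero (1 + j2000·1) = 1 + j2000 → |·| ≈ 2000, ∠ ≈ 89.97°
pole (1 + j2000·0.025) = 1 + j50 → |·| ≈ 50.01, ∠ ≈ 88.85°
pole (1 + j2000·0.005) = 1 + j10 → |·| ≈ 10.05, ∠ ≈ 84.29°
∠T = (89.97°) − (88.85° + 84.29°) = -83.17°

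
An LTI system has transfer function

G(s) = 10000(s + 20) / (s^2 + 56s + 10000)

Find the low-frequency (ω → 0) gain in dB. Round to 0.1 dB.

G(0) = 10000·20 / 10000 = 20
20 log₁₀(20) ≈ 26.02 dB

26.0 dB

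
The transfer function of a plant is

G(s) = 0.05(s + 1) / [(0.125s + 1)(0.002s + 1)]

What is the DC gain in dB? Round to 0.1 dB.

G(0) = 0.05 · 1 / 1 = 0.05
20 log₁₀(0.05) ≈ -26.02 dB

-26.0 dB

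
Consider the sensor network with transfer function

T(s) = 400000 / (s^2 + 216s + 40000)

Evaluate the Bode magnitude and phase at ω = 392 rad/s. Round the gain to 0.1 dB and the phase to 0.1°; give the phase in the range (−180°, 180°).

9.0 dB, -143.3°

At s = jω = j392:
quadratic: (j392)² + 216·j392 + 40000 = -113664 + j84672 → |·| ≈ 1.4174e+05, ∠ ≈ 143.32°
|T| = 400000 / 1.4174e+05 ≈ 2.8221
Gain = 20 log₁₀(2.8221) ≈ 9.01 dB
∠T = 0.00° − 143.32° = -143.32°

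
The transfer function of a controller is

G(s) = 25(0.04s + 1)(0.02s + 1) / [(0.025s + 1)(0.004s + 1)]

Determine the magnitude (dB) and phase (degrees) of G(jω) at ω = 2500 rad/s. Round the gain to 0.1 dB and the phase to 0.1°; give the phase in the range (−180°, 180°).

At ω = 2500 rad/s:
zero (1 + j2500·0.04) = 1 + j100 → |·| ≈ 100, ∠ ≈ 89.43°
zero (1 + j2500·0.02) = 1 + j50 → |·| ≈ 50.01, ∠ ≈ 88.85°
pole (1 + j2500·0.025) = 1 + j62.5 → |·| ≈ 62.508, ∠ ≈ 89.08°
pole (1 + j2500·0.004) = 1 + j10 → |·| ≈ 10.05, ∠ ≈ 84.29°
|G| = 25 · 100 · 50.01 / (62.508 · 10.05) ≈ 199.02
Gain = 20 log₁₀(199.02) ≈ 45.98 dB
∠G = (89.43° + 88.85°) − (89.08° + 84.29°) = 4.91°

46.0 dB, 4.9°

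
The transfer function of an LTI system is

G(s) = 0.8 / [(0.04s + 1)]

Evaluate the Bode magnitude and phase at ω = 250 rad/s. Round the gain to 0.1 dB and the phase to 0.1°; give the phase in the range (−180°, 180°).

At ω = 250 rad/s:
pole (1 + j250·0.04) = 1 + j10 → |·| ≈ 10.05, ∠ ≈ 84.29°
|G| = 0.8 · 1 / (10.05) ≈ 0.079602
Gain = 20 log₁₀(0.079602) ≈ -21.98 dB
∠G = (0°) − (84.29°) = -84.29°

-22.0 dB, -84.3°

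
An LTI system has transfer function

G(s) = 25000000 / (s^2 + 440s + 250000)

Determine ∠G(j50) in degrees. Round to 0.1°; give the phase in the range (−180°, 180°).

-5.1°

At s = jω = j50:
quadratic: (j50)² + 440·j50 + 250000 = 247500 + j22000 → |·| ≈ 2.4848e+05, ∠ ≈ 5.08°
∠G = 0.00° − 5.08° = -5.08°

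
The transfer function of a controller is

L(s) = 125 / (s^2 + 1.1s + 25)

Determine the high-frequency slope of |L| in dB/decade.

-40 dB/decade

Each pole contributes −20 dB/decade at high frequency; each zero contributes +20 dB/decade.
Net: 0 zero(s) − 2 pole(s) → -40 dB/decade.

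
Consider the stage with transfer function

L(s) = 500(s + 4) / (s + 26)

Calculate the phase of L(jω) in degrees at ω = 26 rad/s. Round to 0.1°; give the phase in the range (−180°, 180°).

At s = jω = j26:
zero (s+4): 4 + j26 → |·| = √(4²+26²) = √692 ≈ 26.306, ∠ = arctan(26/4) ≈ 81.25°
pole (s+26): 26 + j26 → |·| = √(26²+26²) = √1352 ≈ 36.77, ∠ = arctan(26/26) ≈ 45.00°
∠L = 81.25° − 45.00° = 36.25°

36.3°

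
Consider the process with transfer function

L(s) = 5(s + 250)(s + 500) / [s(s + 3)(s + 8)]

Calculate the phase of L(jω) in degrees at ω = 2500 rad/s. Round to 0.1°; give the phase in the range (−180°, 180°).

-106.8°

At s = jω = j2500:
zero (s+250): 250 + j2500 → |·| = √(250²+2500²) = √6312500 ≈ 2512.5, ∠ = arctan(2500/250) ≈ 84.29°
zero (s+500): 500 + j2500 → |·| = √(500²+2500²) = √6500000 ≈ 2549.5, ∠ = arctan(2500/500) ≈ 78.69°
pole (s+3): 3 + j2500 → |·| = √(3²+2500²) = √6250009 ≈ 2500, ∠ = arctan(2500/3) ≈ 89.93°
pole (s+8): 8 + j2500 → |·| = √(8²+2500²) = √6250064 ≈ 2500, ∠ = arctan(2500/8) ≈ 89.82°
pole at origin: |s| = 2500, ∠ = 90.00° (in denominator)
∠L = 162.98° − 269.75° = -106.77°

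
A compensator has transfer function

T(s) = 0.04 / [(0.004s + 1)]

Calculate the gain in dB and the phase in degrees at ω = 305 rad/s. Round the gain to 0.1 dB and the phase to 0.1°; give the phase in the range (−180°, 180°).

-31.9 dB, -50.7°

At ω = 305 rad/s:
pole (1 + j305·0.004) = 1 + j1.22 → |·| ≈ 1.5775, ∠ ≈ 50.66°
|T| = 0.04 · 1 / (1.5775) ≈ 0.025357
Gain = 20 log₁₀(0.025357) ≈ -31.92 dB
∠T = (0°) − (50.66°) = -50.66°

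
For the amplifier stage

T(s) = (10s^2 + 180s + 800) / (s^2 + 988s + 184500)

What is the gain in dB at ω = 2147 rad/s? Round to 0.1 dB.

19.5 dB

Substitute s = j2147:
Numerator: 10(j2147)^2 + 180(j2147) + 800 = -46095290 + j386460
Denominator: (j2147)^2 + 988(j2147) + 184500 = -4425109 + j2121236
|N| = √(46095290² + 386460²) ≈ 4.6097e+07, ∠N ≈ 179.52°
|D| = √(4425109² + 2121236²) ≈ 4.9073e+06, ∠D ≈ 154.39°
|T| = 4.6097e+07 / 4.9073e+06 ≈ 9.3936
Gain = 20 log₁₀(9.3936) ≈ 19.46 dB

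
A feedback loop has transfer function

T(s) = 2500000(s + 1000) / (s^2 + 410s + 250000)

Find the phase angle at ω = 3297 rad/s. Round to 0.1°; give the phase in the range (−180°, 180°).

-99.6°

At s = jω = j3297:
zero (s+1000): 1000 + j3297 → |·| = √(1000²+3297²) = √11870209 ≈ 3445.3, ∠ = arctan(3297/1000) ≈ 73.13°
quadratic: (j3297)² + 410·j3297 + 250000 = -10620209 + j1351770 → |·| ≈ 1.0706e+07, ∠ ≈ 172.75°
∠T = 73.13° − 172.75° = -99.62°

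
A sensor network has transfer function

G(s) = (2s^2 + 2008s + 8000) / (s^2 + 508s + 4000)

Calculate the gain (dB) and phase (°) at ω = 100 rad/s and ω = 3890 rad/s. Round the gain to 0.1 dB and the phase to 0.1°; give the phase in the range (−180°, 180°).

Substitute s = j100:
Numerator: 2(j100)^2 + 2008(j100) + 8000 = -12000 + j200800
Denominator: (j100)^2 + 508(j100) + 4000 = -6000 + j50800
|N| = √(12000² + 200800²) ≈ 2.0116e+05, ∠N ≈ 93.42°
|D| = √(6000² + 50800²) ≈ 51153, ∠D ≈ 96.74°
|G| = 2.0116e+05 / 51153 ≈ 3.9325
Gain = 20 log₁₀(3.9325) ≈ 11.89 dB
∠G = 93.42° − 96.74° = -3.32°

Substitute s = j3890:
Numerator: 2(j3890)^2 + 2008(j3890) + 8000 = -30256200 + j7811120
Denominator: (j3890)^2 + 508(j3890) + 4000 = -15128100 + j1976120
|N| = √(30256200² + 7811120²) ≈ 3.1248e+07, ∠N ≈ 165.52°
|D| = √(15128100² + 1976120²) ≈ 1.5257e+07, ∠D ≈ 172.56°
|G| = 3.1248e+07 / 1.5257e+07 ≈ 2.0481
Gain = 20 log₁₀(2.0481) ≈ 6.23 dB
∠G = 165.52° − 172.56° = -7.04°

ω = 100: 11.9 dB, -3.3°; ω = 3890: 6.2 dB, -7.0°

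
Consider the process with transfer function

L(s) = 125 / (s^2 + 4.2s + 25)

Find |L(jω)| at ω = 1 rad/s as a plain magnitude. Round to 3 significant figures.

5.13

At s = jω = j1:
quadratic: (j1)² + 4.2·j1 + 25 = 24 + j4.2 → |·| ≈ 24.365, ∠ ≈ 9.93°
|L| = 125 / 24.365 ≈ 5.1303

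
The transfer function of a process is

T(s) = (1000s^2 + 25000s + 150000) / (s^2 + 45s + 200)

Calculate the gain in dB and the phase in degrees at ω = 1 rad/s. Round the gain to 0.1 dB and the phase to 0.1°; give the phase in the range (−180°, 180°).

57.4 dB, -3.2°

Substitute s = j1:
Numerator: 1000(j1)^2 + 25000(j1) + 150000 = 149000 + j25000
Denominator: (j1)^2 + 45(j1) + 200 = 199 + j45
|N| = √(149000² + 25000²) ≈ 1.5108e+05, ∠N ≈ 9.52°
|D| = √(199² + 45²) ≈ 204.02, ∠D ≈ 12.74°
|T| = 1.5108e+05 / 204.02 ≈ 740.52
Gain = 20 log₁₀(740.52) ≈ 57.39 dB
∠T = 9.52° − 12.74° = -3.22°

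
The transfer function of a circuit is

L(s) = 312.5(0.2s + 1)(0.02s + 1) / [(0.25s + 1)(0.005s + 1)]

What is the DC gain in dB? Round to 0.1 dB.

L(0) = 312.5 · 1 / 1 = 312.5
20 log₁₀(312.5) ≈ 49.90 dB

49.9 dB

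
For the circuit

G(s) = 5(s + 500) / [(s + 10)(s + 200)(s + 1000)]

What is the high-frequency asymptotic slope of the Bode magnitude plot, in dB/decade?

-40 dB/decade

Each pole contributes −20 dB/decade at high frequency; each zero contributes +20 dB/decade.
Net: 1 zero(s) − 3 pole(s) → -40 dB/decade.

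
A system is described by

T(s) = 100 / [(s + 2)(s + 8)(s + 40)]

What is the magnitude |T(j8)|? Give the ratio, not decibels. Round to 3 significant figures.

0.0263

At s = jω = j8:
pole (s+2): 2 + j8 → |·| = √(2²+8²) = √68 ≈ 8.2462, ∠ = arctan(8/2) ≈ 75.96°
pole (s+8): 8 + j8 → |·| = √(8²+8²) = √128 ≈ 11.314, ∠ = arctan(8/8) ≈ 45.00°
pole (s+40): 40 + j8 → |·| = √(40²+8²) = √1664 ≈ 40.792, ∠ = arctan(8/40) ≈ 11.31°
|T| = 100 / 3805.8 ≈ 0.026276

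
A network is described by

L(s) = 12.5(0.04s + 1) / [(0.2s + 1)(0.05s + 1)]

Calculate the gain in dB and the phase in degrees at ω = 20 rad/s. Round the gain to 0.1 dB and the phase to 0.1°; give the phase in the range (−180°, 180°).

At ω = 20 rad/s:
zero (1 + j20·0.04) = 1 + j0.8 → |·| ≈ 1.2806, ∠ ≈ 38.66°
pole (1 + j20·0.2) = 1 + j4 → |·| ≈ 4.1231, ∠ ≈ 75.96°
pole (1 + j20·0.05) = 1 + j1 → |·| ≈ 1.4142, ∠ ≈ 45.00°
|L| = 12.5 · 1.2806 / (4.1231 · 1.4142) ≈ 2.7453
Gain = 20 log₁₀(2.7453) ≈ 8.77 dB
∠L = (38.66°) − (75.96° + 45.00°) = -82.30°

8.8 dB, -82.3°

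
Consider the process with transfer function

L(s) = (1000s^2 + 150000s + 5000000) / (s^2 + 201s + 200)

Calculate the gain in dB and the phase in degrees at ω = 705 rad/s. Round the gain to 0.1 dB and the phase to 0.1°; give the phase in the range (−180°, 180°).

59.8 dB, 3.8°

Substitute s = j705:
Numerator: 1000(j705)^2 + 150000(j705) + 5000000 = -492025000 + j105750000
Denominator: (j705)^2 + 201(j705) + 200 = -496825 + j141705
|N| = √(492025000² + 105750000²) ≈ 5.0326e+08, ∠N ≈ 167.87°
|D| = √(496825² + 141705²) ≈ 5.1664e+05, ∠D ≈ 164.08°
|L| = 5.0326e+08 / 5.1664e+05 ≈ 974.1
Gain = 20 log₁₀(974.1) ≈ 59.77 dB
∠L = 167.87° − 164.08° = 3.79°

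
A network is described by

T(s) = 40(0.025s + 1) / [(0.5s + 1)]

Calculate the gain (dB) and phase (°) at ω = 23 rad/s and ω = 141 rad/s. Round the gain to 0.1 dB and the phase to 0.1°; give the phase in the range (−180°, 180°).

At ω = 23 rad/s:
zero (1 + j23·0.025) = 1 + j0.575 → |·| ≈ 1.1535, ∠ ≈ 29.90°
pole (1 + j23·0.5) = 1 + j11.5 → |·| ≈ 11.543, ∠ ≈ 85.03°
|T| = 40 · 1.1535 / (11.543) ≈ 3.9972
Gain = 20 log₁₀(3.9972) ≈ 12.04 dB
∠T = (29.90°) − (85.03°) = -55.13°

At ω = 141 rad/s:
zero (1 + j141·0.025) = 1 + j3.525 → |·| ≈ 3.6641, ∠ ≈ 74.16°
pole (1 + j141·0.5) = 1 + j70.5 → |·| ≈ 70.507, ∠ ≈ 89.19°
|T| = 40 · 3.6641 / (70.507) ≈ 2.0787
Gain = 20 log₁₀(2.0787) ≈ 6.36 dB
∠T = (74.16°) − (89.19°) = -15.03°

ω = 23: 12.0 dB, -55.1°; ω = 141: 6.4 dB, -15.0°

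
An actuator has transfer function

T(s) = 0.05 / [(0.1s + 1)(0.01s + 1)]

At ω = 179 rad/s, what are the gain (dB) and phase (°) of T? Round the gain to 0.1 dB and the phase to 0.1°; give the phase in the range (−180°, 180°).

At ω = 179 rad/s:
pole (1 + j179·0.1) = 1 + j17.9 → |·| ≈ 17.928, ∠ ≈ 86.80°
pole (1 + j179·0.01) = 1 + j1.79 → |·| ≈ 2.0504, ∠ ≈ 60.81°
|T| = 0.05 · 1 / (17.928 · 2.0504) ≈ 0.0013602
Gain = 20 log₁₀(0.0013602) ≈ -57.33 dB
∠T = (0°) − (86.80° + 60.81°) = -147.61°

-57.3 dB, -147.6°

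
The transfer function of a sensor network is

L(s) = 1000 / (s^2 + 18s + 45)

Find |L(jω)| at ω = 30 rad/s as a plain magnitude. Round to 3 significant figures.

0.989

Substitute s = j30:
Numerator: 1000 = 1000 + j0
Denominator: (j30)^2 + 18(j30) + 45 = -855 + j540
|N| = √(1000² + 0²) ≈ 1000, ∠N ≈ 0.00°
|D| = √(855² + 540²) ≈ 1011.2, ∠D ≈ 147.72°
|L| = 1000 / 1011.2 ≈ 0.98892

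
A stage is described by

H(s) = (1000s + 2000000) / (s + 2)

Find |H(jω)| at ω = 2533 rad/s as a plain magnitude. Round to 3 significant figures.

1.27e+03

Substitute s = j2533:
Numerator: 1000(j2533) + 2000000 = 2000000 + j2533000
Denominator: (j2533) + 2 = 2 + j2533
|N| = √(2000000² + 2533000²) ≈ 3.2274e+06, ∠N ≈ 51.71°
|D| = √(2² + 2533²) ≈ 2533, ∠D ≈ 89.95°
|H| = 3.2274e+06 / 2533 ≈ 1274.1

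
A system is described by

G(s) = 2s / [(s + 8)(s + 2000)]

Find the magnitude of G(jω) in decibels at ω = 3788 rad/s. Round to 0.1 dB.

-66.6 dB

At s = jω = j3788:
zero at origin: s = j3788 → |·| = 3788, ∠ = 90.00°
pole (s+8): 8 + j3788 → |·| = √(8²+3788²) = √14349008 ≈ 3788, ∠ = arctan(3788/8) ≈ 89.88°
pole (s+2000): 2000 + j3788 → |·| = √(2000²+3788²) = √18348944 ≈ 4283.6, ∠ = arctan(3788/2000) ≈ 62.17°
|G| = 2 · 3788 / 1.6226e+07 ≈ 0.0004669
Gain = 20 log₁₀(0.0004669) ≈ -66.62 dB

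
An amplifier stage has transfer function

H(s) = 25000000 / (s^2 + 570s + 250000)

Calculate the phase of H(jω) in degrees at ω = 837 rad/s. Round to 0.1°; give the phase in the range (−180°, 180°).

At s = jω = j837:
quadratic: (j837)² + 570·j837 + 250000 = -450569 + j477090 → |·| ≈ 6.5622e+05, ∠ ≈ 133.36°
∠H = 0.00° − 133.36° = -133.36°

-133.4°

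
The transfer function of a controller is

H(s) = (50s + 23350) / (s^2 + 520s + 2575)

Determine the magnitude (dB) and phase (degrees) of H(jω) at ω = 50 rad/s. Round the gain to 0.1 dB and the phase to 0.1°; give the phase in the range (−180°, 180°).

-0.9 dB, -83.7°

Substitute s = j50:
Numerator: 50(j50) + 23350 = 23350 + j2500
Denominator: (j50)^2 + 520(j50) + 2575 = 75 + j26000
|N| = √(23350² + 2500²) ≈ 23483, ∠N ≈ 6.11°
|D| = √(75² + 26000²) ≈ 26000, ∠D ≈ 89.83°
|H| = 23483 / 26000 ≈ 0.90319
Gain = 20 log₁₀(0.90319) ≈ -0.88 dB
∠H = 6.11° − 89.83° = -83.72°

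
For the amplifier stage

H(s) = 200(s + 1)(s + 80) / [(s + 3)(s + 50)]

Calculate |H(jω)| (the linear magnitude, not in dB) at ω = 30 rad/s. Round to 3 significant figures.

At s = jω = j30:
zero (s+1): 1 + j30 → |·| = √(1²+30²) = √901 ≈ 30.017, ∠ = arctan(30/1) ≈ 88.09°
zero (s+80): 80 + j30 → |·| = √(80²+30²) = √7300 ≈ 85.44, ∠ = arctan(30/80) ≈ 20.56°
pole (s+3): 3 + j30 → |·| = √(3²+30²) = √909 ≈ 30.15, ∠ = arctan(30/3) ≈ 84.29°
pole (s+50): 50 + j30 → |·| = √(50²+30²) = √3400 ≈ 58.31, ∠ = arctan(30/50) ≈ 30.96°
|H| = 200 · 2564.7 / 1758 ≈ 291.77

292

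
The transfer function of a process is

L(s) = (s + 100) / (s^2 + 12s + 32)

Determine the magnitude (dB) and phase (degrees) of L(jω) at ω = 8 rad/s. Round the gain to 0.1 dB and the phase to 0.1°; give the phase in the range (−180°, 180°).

Substitute s = j8:
Numerator: (j8) + 100 = 100 + j8
Denominator: (j8)^2 + 12(j8) + 32 = -32 + j96
|N| = √(100² + 8²) ≈ 100.32, ∠N ≈ 4.57°
|D| = √(32² + 96²) ≈ 101.19, ∠D ≈ 108.43°
|L| = 100.32 / 101.19 ≈ 0.9914
Gain = 20 log₁₀(0.9914) ≈ -0.08 dB
∠L = 4.57° − 108.43° = -103.86°

-0.1 dB, -103.9°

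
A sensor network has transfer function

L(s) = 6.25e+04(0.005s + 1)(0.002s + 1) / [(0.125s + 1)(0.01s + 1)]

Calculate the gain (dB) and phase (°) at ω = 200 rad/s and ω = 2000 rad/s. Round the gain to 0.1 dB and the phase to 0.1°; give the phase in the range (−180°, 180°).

At ω = 200 rad/s:
zero (1 + j200·0.005) = 1 + j1 → |·| ≈ 1.4142, ∠ ≈ 45.00°
zero (1 + j200·0.002) = 1 + j0.4 → |·| ≈ 1.077, ∠ ≈ 21.80°
pole (1 + j200·0.125) = 1 + j25 → |·| ≈ 25.02, ∠ ≈ 87.71°
pole (1 + j200·0.01) = 1 + j2 → |·| ≈ 2.2361, ∠ ≈ 63.43°
|L| = 6.25e+04 · 1.4142 · 1.077 / (25.02 · 2.2361) ≈ 1701.5
Gain = 20 log₁₀(1701.5) ≈ 64.62 dB
∠L = (45.00° + 21.80°) − (87.71° + 63.43°) = -84.34°

At ω = 2000 rad/s:
zero (1 + j2000·0.005) = 1 + j10 → |·| ≈ 10.05, ∠ ≈ 84.29°
zero (1 + j2000·0.002) = 1 + j4 → |·| ≈ 4.1231, ∠ ≈ 75.96°
pole (1 + j2000·0.125) = 1 + j250 → |·| ≈ 250, ∠ ≈ 89.77°
pole (1 + j2000·0.01) = 1 + j20 → |·| ≈ 20.025, ∠ ≈ 87.14°
|L| = 6.25e+04 · 10.05 · 4.1231 / (250 · 20.025) ≈ 517.32
Gain = 20 log₁₀(517.32) ≈ 54.28 dB
∠L = (84.29° + 75.96°) − (89.77° + 87.14°) = -16.66°

ω = 200: 64.6 dB, -84.3°; ω = 2000: 54.3 dB, -16.7°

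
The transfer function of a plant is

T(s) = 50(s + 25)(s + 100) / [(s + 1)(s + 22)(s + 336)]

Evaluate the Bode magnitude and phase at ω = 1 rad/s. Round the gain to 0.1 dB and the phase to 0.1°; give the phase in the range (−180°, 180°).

At s = jω = j1:
zero (s+25): 25 + j1 → |·| = √(25²+1²) = √626 ≈ 25.02, ∠ = arctan(1/25) ≈ 2.29°
zero (s+100): 100 + j1 → |·| = √(100²+1²) = √10001 ≈ 100, ∠ = arctan(1/100) ≈ 0.57°
pole (s+1): 1 + j1 → |·| = √(1²+1²) = √2 ≈ 1.4142, ∠ = arctan(1/1) ≈ 45.00°
pole (s+22): 22 + j1 → |·| = √(22²+1²) = √485 ≈ 22.023, ∠ = arctan(1/22) ≈ 2.60°
pole (s+336): 336 + j1 → |·| = √(336²+1²) = √112897 ≈ 336, ∠ = arctan(1/336) ≈ 0.17°
|T| = 50 · 2502 / 10465 ≈ 11.954
Gain = 20 log₁₀(11.954) ≈ 21.55 dB
∠T = 2.86° − 47.77° = -44.91°

21.6 dB, -44.9°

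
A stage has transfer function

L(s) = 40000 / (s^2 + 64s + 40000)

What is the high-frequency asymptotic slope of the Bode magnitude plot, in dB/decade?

-40 dB/decade

Each pole contributes −20 dB/decade at high frequency; each zero contributes +20 dB/decade.
Net: 0 zero(s) − 2 pole(s) → -40 dB/decade.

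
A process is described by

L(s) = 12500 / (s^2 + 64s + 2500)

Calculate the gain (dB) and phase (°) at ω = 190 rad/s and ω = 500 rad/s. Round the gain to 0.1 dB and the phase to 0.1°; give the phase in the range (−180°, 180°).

ω = 190: -9.1 dB, -160.1°; ω = 500: -26.0 dB, -172.6°

At s = jω = j190:
quadratic: (j190)² + 64·j190 + 2500 = -33600 + j12160 → |·| ≈ 35733, ∠ ≈ 160.10°
|L| = 12500 / 35733 ≈ 0.34982
Gain = 20 log₁₀(0.34982) ≈ -9.12 dB
∠L = 0.00° − 160.10° = -160.10°

At s = jω = j500:
quadratic: (j500)² + 64·j500 + 2500 = -247500 + j32000 → |·| ≈ 2.4956e+05, ∠ ≈ 172.63°
|L| = 12500 / 2.4956e+05 ≈ 0.050088
Gain = 20 log₁₀(0.050088) ≈ -26.01 dB
∠L = 0.00° − 172.63° = -172.63°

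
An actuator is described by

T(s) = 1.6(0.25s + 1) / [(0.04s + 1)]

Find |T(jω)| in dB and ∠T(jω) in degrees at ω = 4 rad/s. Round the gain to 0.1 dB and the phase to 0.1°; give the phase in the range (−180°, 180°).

At ω = 4 rad/s:
zero (1 + j4·0.25) = 1 + j1 → |·| ≈ 1.4142, ∠ ≈ 45.00°
pole (1 + j4·0.04) = 1 + j0.16 → |·| ≈ 1.0127, ∠ ≈ 9.09°
|T| = 1.6 · 1.4142 / (1.0127) ≈ 2.2343
Gain = 20 log₁₀(2.2343) ≈ 6.98 dB
∠T = (45.00°) − (9.09°) = 35.91°

7.0 dB, 35.9°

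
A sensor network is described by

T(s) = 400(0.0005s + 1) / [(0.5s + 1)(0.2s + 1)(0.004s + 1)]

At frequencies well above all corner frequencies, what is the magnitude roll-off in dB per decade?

-40 dB/decade

Each pole contributes −20 dB/decade at high frequency; each zero contributes +20 dB/decade.
Net: 1 zero(s) − 3 pole(s) → -40 dB/decade.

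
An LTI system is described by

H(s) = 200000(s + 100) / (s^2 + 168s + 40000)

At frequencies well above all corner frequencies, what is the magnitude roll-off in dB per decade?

-20 dB/decade

Each pole contributes −20 dB/decade at high frequency; each zero contributes +20 dB/decade.
Net: 1 zero(s) − 2 pole(s) → -20 dB/decade.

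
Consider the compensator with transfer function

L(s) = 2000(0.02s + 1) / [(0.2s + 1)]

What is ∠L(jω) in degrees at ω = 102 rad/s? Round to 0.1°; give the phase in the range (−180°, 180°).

-23.3°

At ω = 102 rad/s:
zero (1 + j102·0.02) = 1 + j2.04 → |·| ≈ 2.2719, ∠ ≈ 63.89°
pole (1 + j102·0.2) = 1 + j20.4 → |·| ≈ 20.424, ∠ ≈ 87.19°
∠L = (63.89°) − (87.19°) = -23.30°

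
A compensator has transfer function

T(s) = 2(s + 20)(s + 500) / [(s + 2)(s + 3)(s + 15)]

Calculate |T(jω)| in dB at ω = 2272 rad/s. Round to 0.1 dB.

At s = jω = j2272:
zero (s+20): 20 + j2272 → |·| = √(20²+2272²) = √5162384 ≈ 2272.1, ∠ = arctan(2272/20) ≈ 89.50°
zero (s+500): 500 + j2272 → |·| = √(500²+2272²) = √5411984 ≈ 2326.4, ∠ = arctan(2272/500) ≈ 77.59°
pole (s+2): 2 + j2272 → |·| = √(2²+2272²) = √5161988 ≈ 2272, ∠ = arctan(2272/2) ≈ 89.95°
pole (s+3): 3 + j2272 → |·| = √(3²+2272²) = √5161993 ≈ 2272, ∠ = arctan(2272/3) ≈ 89.92°
pole (s+15): 15 + j2272 → |·| = √(15²+2272²) = √5162209 ≈ 2272, ∠ = arctan(2272/15) ≈ 89.62°
|T| = 2 · 5.2858e+06 / 1.1728e+10 ≈ 0.0009014
Gain = 20 log₁₀(0.0009014) ≈ -60.90 dB

-60.9 dB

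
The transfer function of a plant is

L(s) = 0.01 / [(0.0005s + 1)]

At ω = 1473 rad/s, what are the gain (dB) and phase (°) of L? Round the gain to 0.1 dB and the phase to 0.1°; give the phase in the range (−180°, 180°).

-41.9 dB, -36.4°

At ω = 1473 rad/s:
pole (1 + j1473·0.0005) = 1 + j0.7365 → |·| ≈ 1.2419, ∠ ≈ 36.37°
|L| = 0.01 · 1 / (1.2419) ≈ 0.0080522
Gain = 20 log₁₀(0.0080522) ≈ -41.88 dB
∠L = (0°) − (36.37°) = -36.37°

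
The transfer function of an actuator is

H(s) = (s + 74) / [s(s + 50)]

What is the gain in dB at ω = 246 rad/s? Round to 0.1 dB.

At s = jω = j246:
zero (s+74): 74 + j246 → |·| = √(74²+246²) = √65992 ≈ 256.89, ∠ = arctan(246/74) ≈ 73.26°
pole (s+50): 50 + j246 → |·| = √(50²+246²) = √63016 ≈ 251.03, ∠ = arctan(246/50) ≈ 78.51°
pole at origin: |s| = 246, ∠ = 90.00° (in denominator)
|H| = 1 · 256.89 / 61753 ≈ 0.00416
Gain = 20 log₁₀(0.00416) ≈ -47.62 dB

-47.6 dB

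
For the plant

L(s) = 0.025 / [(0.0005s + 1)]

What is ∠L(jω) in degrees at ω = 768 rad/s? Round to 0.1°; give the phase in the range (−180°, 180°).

-21.0°

At ω = 768 rad/s:
pole (1 + j768·0.0005) = 1 + j0.384 → |·| ≈ 1.0712, ∠ ≈ 21.01°
∠L = (0°) − (21.01°) = -21.01°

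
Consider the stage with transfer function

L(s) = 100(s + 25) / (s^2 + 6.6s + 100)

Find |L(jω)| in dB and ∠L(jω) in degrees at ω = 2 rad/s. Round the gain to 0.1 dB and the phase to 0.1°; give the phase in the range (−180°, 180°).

28.3 dB, -3.3°

At s = jω = j2:
zero (s+25): 25 + j2 → |·| = √(25²+2²) = √629 ≈ 25.08, ∠ = arctan(2/25) ≈ 4.57°
quadratic: (j2)² + 6.6·j2 + 100 = 96 + j13.2 → |·| ≈ 96.903, ∠ ≈ 7.83°
|L| = 100 · 25.08 / 96.903 ≈ 25.882
Gain = 20 log₁₀(25.882) ≈ 28.26 dB
∠L = 4.57° − 7.83° = -3.26°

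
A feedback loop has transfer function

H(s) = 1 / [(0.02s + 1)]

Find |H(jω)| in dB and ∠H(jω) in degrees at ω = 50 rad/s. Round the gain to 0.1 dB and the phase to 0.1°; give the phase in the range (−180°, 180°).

-3.0 dB, -45.0°

At ω = 50 rad/s:
pole (1 + j50·0.02) = 1 + j1 → |·| ≈ 1.4142, ∠ ≈ 45.00°
|H| = 1 · 1 / (1.4142) ≈ 0.70711
Gain = 20 log₁₀(0.70711) ≈ -3.01 dB
∠H = (0°) − (45.00°) = -45.00°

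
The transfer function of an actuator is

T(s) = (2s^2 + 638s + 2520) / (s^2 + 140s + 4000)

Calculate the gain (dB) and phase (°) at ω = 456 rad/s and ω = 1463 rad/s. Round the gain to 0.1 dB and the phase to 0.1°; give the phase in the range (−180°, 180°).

ω = 456: 7.5 dB, -17.8°; ω = 1463: 6.2 dB, -6.8°

Substitute s = j456:
Numerator: 2(j456)^2 + 638(j456) + 2520 = -413352 + j290928
Denominator: (j456)^2 + 140(j456) + 4000 = -203936 + j63840
|N| = √(413352² + 290928²) ≈ 5.0547e+05, ∠N ≈ 144.86°
|D| = √(203936² + 63840²) ≈ 2.1369e+05, ∠D ≈ 162.62°
|T| = 5.0547e+05 / 2.1369e+05 ≈ 2.3654
Gain = 20 log₁₀(2.3654) ≈ 7.48 dB
∠T = 144.86° − 162.62° = -17.76°

Substitute s = j1463:
Numerator: 2(j1463)^2 + 638(j1463) + 2520 = -4278218 + j933394
Denominator: (j1463)^2 + 140(j1463) + 4000 = -2136369 + j204820
|N| = √(4278218² + 933394²) ≈ 4.3789e+06, ∠N ≈ 167.69°
|D| = √(2136369² + 204820²) ≈ 2.1462e+06, ∠D ≈ 174.52°
|T| = 4.3789e+06 / 2.1462e+06 ≈ 2.0403
Gain = 20 log₁₀(2.0403) ≈ 6.19 dB
∠T = 167.69° − 174.52° = -6.83°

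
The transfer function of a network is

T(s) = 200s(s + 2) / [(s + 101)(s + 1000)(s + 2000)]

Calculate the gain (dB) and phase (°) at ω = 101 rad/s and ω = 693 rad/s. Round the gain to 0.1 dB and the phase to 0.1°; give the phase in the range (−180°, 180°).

ω = 101: -43.0 dB, 125.2°; ω = 693: -25.5 dB, 44.3°

At s = jω = j101:
zero (s+2): 2 + j101 → |·| = √(2²+101²) = √10205 ≈ 101.02, ∠ = arctan(101/2) ≈ 88.87°
zero at origin: s = j101 → |·| = 101, ∠ = 90.00°
pole (s+101): 101 + j101 → |·| = √(101²+101²) = √20402 ≈ 142.84, ∠ = arctan(101/101) ≈ 45.00°
pole (s+1000): 1000 + j101 → |·| = √(1000²+101²) = √1010201 ≈ 1005.1, ∠ = arctan(101/1000) ≈ 5.77°
pole (s+2000): 2000 + j101 → |·| = √(2000²+101²) = √4010201 ≈ 2002.5, ∠ = arctan(101/2000) ≈ 2.89°
|T| = 200 · 10203 / 2.875e+08 ≈ 0.0070977
Gain = 20 log₁₀(0.0070977) ≈ -42.98 dB
∠T = 178.87° − 53.66° = 125.21°

At s = jω = j693:
zero (s+2): 2 + j693 → |·| = √(2²+693²) = √480253 ≈ 693, ∠ = arctan(693/2) ≈ 89.83°
zero at origin: s = j693 → |·| = 693, ∠ = 90.00°
pole (s+101): 101 + j693 → |·| = √(101²+693²) = √490450 ≈ 700.32, ∠ = arctan(693/101) ≈ 81.71°
pole (s+1000): 1000 + j693 → |·| = √(1000²+693²) = √1480249 ≈ 1216.7, ∠ = arctan(693/1000) ≈ 34.72°
pole (s+2000): 2000 + j693 → |·| = √(2000²+693²) = √4480249 ≈ 2116.7, ∠ = arctan(693/2000) ≈ 19.11°
|T| = 200 · 4.8025e+05 / 1.8036e+09 ≈ 0.053255
Gain = 20 log₁₀(0.053255) ≈ -25.47 dB
∠T = 179.83° − 135.54° = 44.29°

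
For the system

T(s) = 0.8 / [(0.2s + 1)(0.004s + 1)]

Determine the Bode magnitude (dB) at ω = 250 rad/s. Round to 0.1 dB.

-38.9 dB

At ω = 250 rad/s:
pole (1 + j250·0.2) = 1 + j50 → |·| ≈ 50.01, ∠ ≈ 88.85°
pole (1 + j250·0.004) = 1 + j1 → |·| ≈ 1.4142, ∠ ≈ 45.00°
|T| = 0.8 · 1 / (50.01 · 1.4142) ≈ 0.011312
Gain = 20 log₁₀(0.011312) ≈ -38.93 dB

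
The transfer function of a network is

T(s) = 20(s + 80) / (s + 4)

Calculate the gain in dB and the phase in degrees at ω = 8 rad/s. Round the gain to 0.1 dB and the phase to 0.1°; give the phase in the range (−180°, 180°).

45.1 dB, -57.7°

At s = jω = j8:
zero (s+80): 80 + j8 → |·| = √(80²+8²) = √6464 ≈ 80.399, ∠ = arctan(8/80) ≈ 5.71°
pole (s+4): 4 + j8 → |·| = √(4²+8²) = √80 ≈ 8.9443, ∠ = arctan(8/4) ≈ 63.43°
|T| = 20 · 80.399 / 8.9443 ≈ 179.78
Gain = 20 log₁₀(179.78) ≈ 45.09 dB
∠T = 5.71° − 63.43° = -57.72°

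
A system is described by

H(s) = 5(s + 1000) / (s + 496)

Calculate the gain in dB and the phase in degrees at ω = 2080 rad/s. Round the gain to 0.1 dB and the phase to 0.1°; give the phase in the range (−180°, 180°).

14.6 dB, -12.3°

At s = jω = j2080:
zero (s+1000): 1000 + j2080 → |·| = √(1000²+2080²) = √5326400 ≈ 2307.9, ∠ = arctan(2080/1000) ≈ 64.32°
pole (s+496): 496 + j2080 → |·| = √(496²+2080²) = √4572416 ≈ 2138.3, ∠ = arctan(2080/496) ≈ 76.59°
|H| = 5 · 2307.9 / 2138.3 ≈ 5.3966
Gain = 20 log₁₀(5.3966) ≈ 14.64 dB
∠H = 64.32° − 76.59° = -12.27°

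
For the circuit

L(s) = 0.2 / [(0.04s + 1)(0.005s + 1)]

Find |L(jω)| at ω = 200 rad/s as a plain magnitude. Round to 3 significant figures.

At ω = 200 rad/s:
pole (1 + j200·0.04) = 1 + j8 → |·| ≈ 8.0623, ∠ ≈ 82.87°
pole (1 + j200·0.005) = 1 + j1 → |·| ≈ 1.4142, ∠ ≈ 45.00°
|L| = 0.2 · 1 / (8.0623 · 1.4142) ≈ 0.017541

0.0175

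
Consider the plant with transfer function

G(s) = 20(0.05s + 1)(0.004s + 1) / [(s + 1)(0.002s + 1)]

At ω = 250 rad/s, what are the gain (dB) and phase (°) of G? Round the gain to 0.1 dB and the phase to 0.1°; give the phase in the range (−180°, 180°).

2.1 dB, 14.1°

At ω = 250 rad/s:
zero (1 + j250·0.05) = 1 + j12.5 → |·| ≈ 12.54, ∠ ≈ 85.43°
zero (1 + j250·0.004) = 1 + j1 → |·| ≈ 1.4142, ∠ ≈ 45.00°
pole (1 + j250·1) = 1 + j250 → |·| ≈ 250, ∠ ≈ 89.77°
pole (1 + j250·0.002) = 1 + j0.5 → |·| ≈ 1.118, ∠ ≈ 26.57°
|G| = 20 · 12.54 · 1.4142 / (250 · 1.118) ≈ 1.269
Gain = 20 log₁₀(1.269) ≈ 2.07 dB
∠G = (85.43° + 45.00°) − (89.77° + 26.57°) = 14.09°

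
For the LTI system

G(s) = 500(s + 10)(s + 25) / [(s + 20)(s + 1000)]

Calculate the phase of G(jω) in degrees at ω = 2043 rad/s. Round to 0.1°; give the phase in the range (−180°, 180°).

At s = jω = j2043:
zero (s+10): 10 + j2043 → |·| = √(10²+2043²) = √4173949 ≈ 2043, ∠ = arctan(2043/10) ≈ 89.72°
zero (s+25): 25 + j2043 → |·| = √(25²+2043²) = √4174474 ≈ 2043.2, ∠ = arctan(2043/25) ≈ 89.30°
pole (s+20): 20 + j2043 → |·| = √(20²+2043²) = √4174249 ≈ 2043.1, ∠ = arctan(2043/20) ≈ 89.44°
pole (s+1000): 1000 + j2043 → |·| = √(1000²+2043²) = √5173849 ≈ 2274.6, ∠ = arctan(2043/1000) ≈ 63.92°
∠G = 179.02° − 153.36° = 25.66°

25.7°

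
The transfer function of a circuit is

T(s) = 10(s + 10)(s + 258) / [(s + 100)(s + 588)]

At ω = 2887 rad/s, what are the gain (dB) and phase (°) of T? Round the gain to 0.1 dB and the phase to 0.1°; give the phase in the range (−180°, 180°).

19.9 dB, 8.2°

At s = jω = j2887:
zero (s+10): 10 + j2887 → |·| = √(10²+2887²) = √8334869 ≈ 2887, ∠ = arctan(2887/10) ≈ 89.80°
zero (s+258): 258 + j2887 → |·| = √(258²+2887²) = √8401333 ≈ 2898.5, ∠ = arctan(2887/258) ≈ 84.89°
pole (s+100): 100 + j2887 → |·| = √(100²+2887²) = √8344769 ≈ 2888.7, ∠ = arctan(2887/100) ≈ 88.02°
pole (s+588): 588 + j2887 → |·| = √(588²+2887²) = √8680513 ≈ 2946.3, ∠ = arctan(2887/588) ≈ 78.49°
|T| = 10 · 8.368e+06 / 8.511e+06 ≈ 9.832
Gain = 20 log₁₀(9.832) ≈ 19.85 dB
∠T = 174.69° − 166.51° = 8.18°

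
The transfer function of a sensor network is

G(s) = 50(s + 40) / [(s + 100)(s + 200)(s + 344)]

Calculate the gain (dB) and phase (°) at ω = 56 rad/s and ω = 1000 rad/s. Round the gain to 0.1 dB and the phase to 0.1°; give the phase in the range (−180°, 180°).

ω = 56: -67.6 dB, 0.3°; ω = 1000: -86.7 dB, -146.3°

At s = jω = j56:
zero (s+40): 40 + j56 → |·| = √(40²+56²) = √4736 ≈ 68.819, ∠ = arctan(56/40) ≈ 54.46°
pole (s+100): 100 + j56 → |·| = √(100²+56²) = √13136 ≈ 114.61, ∠ = arctan(56/100) ≈ 29.25°
pole (s+200): 200 + j56 → |·| = √(200²+56²) = √43136 ≈ 207.69, ∠ = arctan(56/200) ≈ 15.64°
pole (s+344): 344 + j56 → |·| = √(344²+56²) = √121472 ≈ 348.53, ∠ = arctan(56/344) ≈ 9.25°
|G| = 50 · 68.819 / 8.2962e+06 ≈ 0.00041476
Gain = 20 log₁₀(0.00041476) ≈ -67.64 dB
∠G = 54.46° − 54.14° = 0.32°

At s = jω = j1000:
zero (s+40): 40 + j1000 → |·| = √(40²+1000²) = √1001600 ≈ 1000.8, ∠ = arctan(1000/40) ≈ 87.71°
pole (s+100): 100 + j1000 → |·| = √(100²+1000²) = √1010000 ≈ 1005, ∠ = arctan(1000/100) ≈ 84.29°
pole (s+200): 200 + j1000 → |·| = √(200²+1000²) = √1040000 ≈ 1019.8, ∠ = arctan(1000/200) ≈ 78.69°
pole (s+344): 344 + j1000 → |·| = √(344²+1000²) = √1118336 ≈ 1057.5, ∠ = arctan(1000/344) ≈ 71.02°
|G| = 50 · 1000.8 / 1.0838e+09 ≈ 4.6171e-05
Gain = 20 log₁₀(4.6171e-05) ≈ -86.71 dB
∠G = 87.71° − 234.00° = -146.29°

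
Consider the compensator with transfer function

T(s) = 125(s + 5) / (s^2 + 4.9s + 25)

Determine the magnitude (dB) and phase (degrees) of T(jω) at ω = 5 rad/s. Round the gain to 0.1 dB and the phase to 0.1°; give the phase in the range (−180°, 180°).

31.1 dB, -45.0°

At s = jω = j5:
zero (s+5): 5 + j5 → |·| = √(5²+5²) = √50 ≈ 7.0711, ∠ = arctan(5/5) ≈ 45.00°
quadratic: (j5)² + 4.9·j5 + 25 = 0 + j24.5 → |·| ≈ 24.5, ∠ ≈ 90.00°
|T| = 125 · 7.0711 / 24.5 ≈ 36.077
Gain = 20 log₁₀(36.077) ≈ 31.14 dB
∠T = 45.00° − 90.00° = -45.00°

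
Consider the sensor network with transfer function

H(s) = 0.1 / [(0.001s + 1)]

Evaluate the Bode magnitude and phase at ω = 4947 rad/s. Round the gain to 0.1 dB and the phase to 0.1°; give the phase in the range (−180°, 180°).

At ω = 4947 rad/s:
pole (1 + j4947·0.001) = 1 + j4.947 → |·| ≈ 5.0471, ∠ ≈ 78.57°
|H| = 0.1 · 1 / (5.0471) ≈ 0.019813
Gain = 20 log₁₀(0.019813) ≈ -34.06 dB
∠H = (0°) − (78.57°) = -78.57°

-34.1 dB, -78.6°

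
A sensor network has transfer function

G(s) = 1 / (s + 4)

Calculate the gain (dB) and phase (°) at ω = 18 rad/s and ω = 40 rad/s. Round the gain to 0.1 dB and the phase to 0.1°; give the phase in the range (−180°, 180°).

ω = 18: -25.3 dB, -77.5°; ω = 40: -32.1 dB, -84.3°

Substitute s = j18:
Numerator: 1 = 1 + j0
Denominator: (j18) + 4 = 4 + j18
|N| = √(1² + 0²) ≈ 1, ∠N ≈ 0.00°
|D| = √(4² + 18²) ≈ 18.439, ∠D ≈ 77.47°
|G| = 1 / 18.439 ≈ 0.054233
Gain = 20 log₁₀(0.054233) ≈ -25.31 dB
∠G = 0.00° − 77.47° = -77.47°

Substitute s = j40:
Numerator: 1 = 1 + j0
Denominator: (j40) + 4 = 4 + j40
|N| = √(1² + 0²) ≈ 1, ∠N ≈ 0.00°
|D| = √(4² + 40²) ≈ 40.2, ∠D ≈ 84.29°
|G| = 1 / 40.2 ≈ 0.024876
Gain = 20 log₁₀(0.024876) ≈ -32.08 dB
∠G = 0.00° − 84.29° = -84.29°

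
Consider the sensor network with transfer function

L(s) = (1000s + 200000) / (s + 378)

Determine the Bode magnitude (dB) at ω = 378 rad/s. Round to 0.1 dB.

Substitute s = j378:
Numerator: 1000(j378) + 200000 = 200000 + j378000
Denominator: (j378) + 378 = 378 + j378
|N| = √(200000² + 378000²) ≈ 4.2765e+05, ∠N ≈ 62.12°
|D| = √(378² + 378²) ≈ 534.57, ∠D ≈ 45.00°
|L| = 4.2765e+05 / 534.57 ≈ 799.99
Gain = 20 log₁₀(799.99) ≈ 58.06 dB

58.1 dB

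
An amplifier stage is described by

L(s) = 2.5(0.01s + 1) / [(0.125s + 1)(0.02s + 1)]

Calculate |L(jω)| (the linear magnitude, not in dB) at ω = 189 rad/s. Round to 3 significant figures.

0.0578

At ω = 189 rad/s:
zero (1 + j189·0.01) = 1 + j1.89 → |·| ≈ 2.1382, ∠ ≈ 62.12°
pole (1 + j189·0.125) = 1 + j23.625 → |·| ≈ 23.646, ∠ ≈ 87.58°
pole (1 + j189·0.02) = 1 + j3.78 → |·| ≈ 3.91, ∠ ≈ 75.18°
|L| = 2.5 · 2.1382 / (23.646 · 3.91) ≈ 0.057817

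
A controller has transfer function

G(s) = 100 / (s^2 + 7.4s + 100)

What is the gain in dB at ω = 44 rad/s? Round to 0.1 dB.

-25.4 dB

At s = jω = j44:
quadratic: (j44)² + 7.4·j44 + 100 = -1836 + j325.6 → |·| ≈ 1864.6, ∠ ≈ 169.94°
|G| = 100 / 1864.6 ≈ 0.053631
Gain = 20 log₁₀(0.053631) ≈ -25.41 dB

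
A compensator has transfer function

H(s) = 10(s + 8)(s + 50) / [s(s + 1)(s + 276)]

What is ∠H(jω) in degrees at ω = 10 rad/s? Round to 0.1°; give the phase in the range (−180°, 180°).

At s = jω = j10:
zero (s+8): 8 + j10 → |·| = √(8²+10²) = √164 ≈ 12.806, ∠ = arctan(10/8) ≈ 51.34°
zero (s+50): 50 + j10 → |·| = √(50²+10²) = √2600 ≈ 50.99, ∠ = arctan(10/50) ≈ 11.31°
pole (s+1): 1 + j10 → |·| = √(1²+10²) = √101 ≈ 10.05, ∠ = arctan(10/1) ≈ 84.29°
pole (s+276): 276 + j10 → |·| = √(276²+10²) = √76276 ≈ 276.18, ∠ = arctan(10/276) ≈ 2.08°
pole at origin: |s| = 10, ∠ = 90.00° (in denominator)
∠H = 62.65° − 176.37° = -113.72°

-113.7°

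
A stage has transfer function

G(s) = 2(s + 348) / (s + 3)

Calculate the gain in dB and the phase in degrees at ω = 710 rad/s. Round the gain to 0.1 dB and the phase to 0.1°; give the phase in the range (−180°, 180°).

7.0 dB, -25.9°

At s = jω = j710:
zero (s+348): 348 + j710 → |·| = √(348²+710²) = √625204 ≈ 790.7, ∠ = arctan(710/348) ≈ 63.89°
pole (s+3): 3 + j710 → |·| = √(3²+710²) = √504109 ≈ 710.01, ∠ = arctan(710/3) ≈ 89.76°
|G| = 2 · 790.7 / 710.01 ≈ 2.2273
Gain = 20 log₁₀(2.2273) ≈ 6.96 dB
∠G = 63.89° − 89.76° = -25.87°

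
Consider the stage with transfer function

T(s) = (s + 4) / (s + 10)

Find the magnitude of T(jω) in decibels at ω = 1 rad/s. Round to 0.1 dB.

Substitute s = j1:
Numerator: (j1) + 4 = 4 + j1
Denominator: (j1) + 10 = 10 + j1
|N| = √(4² + 1²) ≈ 4.1231, ∠N ≈ 14.04°
|D| = √(10² + 1²) ≈ 10.05, ∠D ≈ 5.71°
|T| = 4.1231 / 10.05 ≈ 0.41026
Gain = 20 log₁₀(0.41026) ≈ -7.74 dB

-7.7 dB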